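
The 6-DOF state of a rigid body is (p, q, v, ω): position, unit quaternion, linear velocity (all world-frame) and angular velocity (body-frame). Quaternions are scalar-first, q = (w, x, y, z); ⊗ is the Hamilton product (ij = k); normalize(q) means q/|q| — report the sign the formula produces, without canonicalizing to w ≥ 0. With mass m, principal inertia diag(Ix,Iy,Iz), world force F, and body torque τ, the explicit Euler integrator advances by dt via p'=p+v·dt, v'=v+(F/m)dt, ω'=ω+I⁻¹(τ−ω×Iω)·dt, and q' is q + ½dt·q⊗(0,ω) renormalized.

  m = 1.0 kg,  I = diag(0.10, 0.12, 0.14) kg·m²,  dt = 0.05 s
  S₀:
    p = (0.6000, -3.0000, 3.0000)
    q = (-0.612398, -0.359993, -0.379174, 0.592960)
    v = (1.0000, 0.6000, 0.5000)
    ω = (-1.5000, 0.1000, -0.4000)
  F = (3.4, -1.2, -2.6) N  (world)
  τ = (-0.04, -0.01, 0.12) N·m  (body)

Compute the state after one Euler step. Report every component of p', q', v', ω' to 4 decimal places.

p' = (0.6500, -2.9700, 3.0250)
q' = (-0.6186, -0.3345, -0.4062, 0.5835)
v' = (1.1700, 0.5400, 0.3700)
ω' = (-1.5196, 0.1058, -0.3561)

angular accel α = (-0.3920, 0.1167, 0.8786)
ω' = ω + α·dt = (-1.5196, 0.1058, -0.3561)
Hamilton product q⊗(0,ω) = (-0.2648881, 1.0109706, -1.0946770, -0.3598011)
q' = normalize(q + ½dt·q⊗(0,ω)) = (-0.6186, -0.3345, -0.4062, 0.5835)
a = F/m = (3.4000, -1.2000, -2.6000)
new position p' = (0.6500, -2.9700, 3.0250)
v + (F/m)dt = (1.1700, 0.5400, 0.3700)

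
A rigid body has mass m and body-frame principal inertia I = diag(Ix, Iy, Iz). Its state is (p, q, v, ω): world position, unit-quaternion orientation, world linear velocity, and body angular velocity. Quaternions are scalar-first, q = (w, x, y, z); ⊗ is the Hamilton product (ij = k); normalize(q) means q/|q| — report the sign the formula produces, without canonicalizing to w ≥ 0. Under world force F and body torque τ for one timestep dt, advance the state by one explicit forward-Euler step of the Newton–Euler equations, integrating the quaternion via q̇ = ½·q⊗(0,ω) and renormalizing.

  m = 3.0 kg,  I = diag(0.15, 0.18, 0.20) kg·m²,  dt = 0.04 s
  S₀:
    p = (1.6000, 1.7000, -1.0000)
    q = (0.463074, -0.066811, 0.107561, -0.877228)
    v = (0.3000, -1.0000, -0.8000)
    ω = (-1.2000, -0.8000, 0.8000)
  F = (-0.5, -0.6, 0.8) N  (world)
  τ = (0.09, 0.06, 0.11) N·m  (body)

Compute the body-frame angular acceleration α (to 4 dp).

α = (0.6853, 0.0667, 0.4060)

precession coupling ω×(Iω) = (-0.0128, 0.0480, 0.0288)
angular accel α = (0.6853, 0.0667, 0.4060)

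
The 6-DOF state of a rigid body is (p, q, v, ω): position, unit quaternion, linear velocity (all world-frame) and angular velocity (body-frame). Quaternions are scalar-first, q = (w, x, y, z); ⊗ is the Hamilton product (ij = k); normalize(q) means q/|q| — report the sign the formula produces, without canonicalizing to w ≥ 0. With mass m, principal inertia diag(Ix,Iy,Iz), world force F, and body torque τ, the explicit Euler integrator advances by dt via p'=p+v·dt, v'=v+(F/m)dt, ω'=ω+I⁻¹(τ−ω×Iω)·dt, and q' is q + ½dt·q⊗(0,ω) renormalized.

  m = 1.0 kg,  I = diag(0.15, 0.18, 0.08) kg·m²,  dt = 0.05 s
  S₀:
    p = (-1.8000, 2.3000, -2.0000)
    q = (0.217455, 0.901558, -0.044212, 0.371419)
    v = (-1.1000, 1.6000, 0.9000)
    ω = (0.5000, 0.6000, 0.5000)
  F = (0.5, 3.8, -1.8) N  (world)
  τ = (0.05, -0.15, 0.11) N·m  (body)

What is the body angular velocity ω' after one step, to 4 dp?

ω' = (0.5267, 0.5535, 0.5631)

ω×(Iω) gyroscopic = (-0.0300, 0.0175, 0.0090)
angular accel α = (0.5333, -0.9306, 1.2625)
new body rate ω' = (0.5267, 0.5535, 0.5631)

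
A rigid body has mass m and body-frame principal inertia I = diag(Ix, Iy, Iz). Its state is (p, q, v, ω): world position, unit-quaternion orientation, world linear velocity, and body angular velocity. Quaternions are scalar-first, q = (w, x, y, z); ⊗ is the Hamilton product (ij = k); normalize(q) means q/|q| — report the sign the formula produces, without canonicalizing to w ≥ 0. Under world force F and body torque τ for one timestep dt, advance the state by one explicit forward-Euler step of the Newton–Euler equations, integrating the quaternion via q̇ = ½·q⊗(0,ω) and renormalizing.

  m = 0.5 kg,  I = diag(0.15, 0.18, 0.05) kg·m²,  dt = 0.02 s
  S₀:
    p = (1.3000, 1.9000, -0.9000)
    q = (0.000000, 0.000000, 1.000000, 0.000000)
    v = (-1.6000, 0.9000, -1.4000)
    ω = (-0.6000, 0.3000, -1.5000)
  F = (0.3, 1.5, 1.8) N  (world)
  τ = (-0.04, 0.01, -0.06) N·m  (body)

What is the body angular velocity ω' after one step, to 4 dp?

precession coupling ω×(Iω) = (0.0585, 0.0900, -0.0054)
(τ − ω×Iω)/I = (-0.6567, -0.4444, -1.0920)
ω + α·dt = (-0.6131, 0.2911, -1.5218)

ω' = (-0.6131, 0.2911, -1.5218)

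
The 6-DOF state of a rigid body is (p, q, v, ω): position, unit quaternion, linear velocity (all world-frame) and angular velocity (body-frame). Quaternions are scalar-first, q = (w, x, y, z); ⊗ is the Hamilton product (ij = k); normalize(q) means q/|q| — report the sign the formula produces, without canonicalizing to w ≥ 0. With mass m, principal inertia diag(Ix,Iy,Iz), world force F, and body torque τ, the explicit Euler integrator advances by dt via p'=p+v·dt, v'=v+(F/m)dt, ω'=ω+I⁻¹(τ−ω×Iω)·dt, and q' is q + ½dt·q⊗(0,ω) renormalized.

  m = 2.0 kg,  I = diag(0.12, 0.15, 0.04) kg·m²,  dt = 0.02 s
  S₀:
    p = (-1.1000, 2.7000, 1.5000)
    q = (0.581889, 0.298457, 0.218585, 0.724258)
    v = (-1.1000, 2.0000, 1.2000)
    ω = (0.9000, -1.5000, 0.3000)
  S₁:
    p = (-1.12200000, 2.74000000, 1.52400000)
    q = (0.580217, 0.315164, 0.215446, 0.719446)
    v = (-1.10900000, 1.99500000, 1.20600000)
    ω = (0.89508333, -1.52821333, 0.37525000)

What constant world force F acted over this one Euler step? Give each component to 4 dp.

F = (-0.9000, -0.5000, 0.6000)

v₁ − v₀ = (-0.00900000, -0.00500000, 0.00600000)
applied force F = (-0.9000, -0.5000, 0.6000)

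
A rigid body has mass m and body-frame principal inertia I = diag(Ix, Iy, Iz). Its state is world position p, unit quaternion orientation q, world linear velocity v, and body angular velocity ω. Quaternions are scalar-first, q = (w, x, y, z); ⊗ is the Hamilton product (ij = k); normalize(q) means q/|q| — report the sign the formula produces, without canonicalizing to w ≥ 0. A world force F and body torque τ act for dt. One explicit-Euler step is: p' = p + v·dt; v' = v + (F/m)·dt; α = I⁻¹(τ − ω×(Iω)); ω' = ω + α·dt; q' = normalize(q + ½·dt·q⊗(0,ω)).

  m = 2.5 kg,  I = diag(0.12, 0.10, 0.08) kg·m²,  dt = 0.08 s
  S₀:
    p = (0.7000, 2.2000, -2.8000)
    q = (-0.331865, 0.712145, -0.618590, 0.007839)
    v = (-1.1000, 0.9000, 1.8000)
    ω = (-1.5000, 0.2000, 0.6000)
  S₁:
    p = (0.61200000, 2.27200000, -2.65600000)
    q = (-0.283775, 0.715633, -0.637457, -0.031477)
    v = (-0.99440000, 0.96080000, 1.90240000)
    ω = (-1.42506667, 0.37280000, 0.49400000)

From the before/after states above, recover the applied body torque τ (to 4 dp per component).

ω₁ − ω₀ = (0.07493333, 0.17280000, -0.10600000)
ω₀×(Iω₀) = (-0.0024, -0.0360, 0.0060)
applied torque τ = (0.1100, 0.1800, -0.1000)

τ = (0.1100, 0.1800, -0.1000)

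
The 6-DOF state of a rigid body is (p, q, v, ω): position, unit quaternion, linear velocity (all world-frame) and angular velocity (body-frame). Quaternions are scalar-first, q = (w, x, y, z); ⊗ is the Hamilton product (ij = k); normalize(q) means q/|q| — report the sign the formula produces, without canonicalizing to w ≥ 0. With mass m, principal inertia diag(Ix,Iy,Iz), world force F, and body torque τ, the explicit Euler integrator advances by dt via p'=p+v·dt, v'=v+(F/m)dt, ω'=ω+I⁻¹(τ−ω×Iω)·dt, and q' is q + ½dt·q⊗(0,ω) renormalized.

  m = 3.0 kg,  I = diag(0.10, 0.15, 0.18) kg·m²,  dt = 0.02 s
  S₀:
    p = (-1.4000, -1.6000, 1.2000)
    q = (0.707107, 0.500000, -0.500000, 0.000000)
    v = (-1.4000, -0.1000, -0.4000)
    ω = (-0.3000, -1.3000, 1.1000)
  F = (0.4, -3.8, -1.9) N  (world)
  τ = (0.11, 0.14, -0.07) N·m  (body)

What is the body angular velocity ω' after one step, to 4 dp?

α = I⁻¹(τ − ω×Iω) = (1.5290, 0.7573, -0.4972)
ω' = ω + α·dt = (-0.2694, -1.2849, 1.0901)

ω' = (-0.2694, -1.2849, 1.0901)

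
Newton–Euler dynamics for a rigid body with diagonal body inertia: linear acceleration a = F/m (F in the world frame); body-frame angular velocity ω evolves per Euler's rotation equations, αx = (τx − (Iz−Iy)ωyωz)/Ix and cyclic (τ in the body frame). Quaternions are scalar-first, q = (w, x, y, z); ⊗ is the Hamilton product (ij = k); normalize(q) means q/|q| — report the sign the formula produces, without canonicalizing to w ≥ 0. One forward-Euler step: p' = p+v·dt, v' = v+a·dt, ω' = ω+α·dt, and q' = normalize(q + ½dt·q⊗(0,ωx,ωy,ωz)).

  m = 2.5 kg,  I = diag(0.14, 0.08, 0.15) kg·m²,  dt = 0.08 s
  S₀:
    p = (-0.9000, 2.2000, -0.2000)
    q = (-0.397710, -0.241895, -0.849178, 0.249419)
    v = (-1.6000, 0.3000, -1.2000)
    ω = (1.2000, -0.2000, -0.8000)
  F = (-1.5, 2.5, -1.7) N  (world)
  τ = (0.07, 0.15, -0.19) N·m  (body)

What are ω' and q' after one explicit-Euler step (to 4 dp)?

ω' = (1.2336, -0.0596, -0.9090)
q' = (-0.3843, -0.2314, -0.8403, 0.3043)

(τ − ω×Iω)/I = (0.4200, 1.7550, -1.3627)
ω + α·dt = (1.2336, -0.0596, -0.9090)
2q̇ = q⊗(0,ω) = (0.3199736, 0.2519742, 0.1853288, 1.3855606)
q + ½dt·q⊗(0,ω), renormalized = (-0.3843, -0.2314, -0.8403, 0.3043)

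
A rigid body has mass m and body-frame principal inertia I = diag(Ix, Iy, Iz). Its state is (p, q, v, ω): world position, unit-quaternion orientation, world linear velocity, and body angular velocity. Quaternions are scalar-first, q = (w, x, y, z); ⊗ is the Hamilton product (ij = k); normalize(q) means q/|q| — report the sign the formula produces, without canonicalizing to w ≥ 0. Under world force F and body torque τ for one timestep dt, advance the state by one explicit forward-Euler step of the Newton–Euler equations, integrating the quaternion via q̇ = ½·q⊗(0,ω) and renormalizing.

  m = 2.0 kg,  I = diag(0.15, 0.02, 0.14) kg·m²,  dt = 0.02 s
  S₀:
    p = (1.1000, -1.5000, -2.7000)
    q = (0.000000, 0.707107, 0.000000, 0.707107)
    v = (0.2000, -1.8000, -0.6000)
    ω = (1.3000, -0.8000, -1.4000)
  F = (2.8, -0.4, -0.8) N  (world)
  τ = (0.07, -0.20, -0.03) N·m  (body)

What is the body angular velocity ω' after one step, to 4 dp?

ω' = (1.2914, -0.9818, -1.4236)

gyro term ω×Iω = (0.1344, -0.0182, 0.1352)
angular accel α = (-0.4293, -9.0900, -1.1800)
ω + α·dt = (1.2914, -0.9818, -1.4236)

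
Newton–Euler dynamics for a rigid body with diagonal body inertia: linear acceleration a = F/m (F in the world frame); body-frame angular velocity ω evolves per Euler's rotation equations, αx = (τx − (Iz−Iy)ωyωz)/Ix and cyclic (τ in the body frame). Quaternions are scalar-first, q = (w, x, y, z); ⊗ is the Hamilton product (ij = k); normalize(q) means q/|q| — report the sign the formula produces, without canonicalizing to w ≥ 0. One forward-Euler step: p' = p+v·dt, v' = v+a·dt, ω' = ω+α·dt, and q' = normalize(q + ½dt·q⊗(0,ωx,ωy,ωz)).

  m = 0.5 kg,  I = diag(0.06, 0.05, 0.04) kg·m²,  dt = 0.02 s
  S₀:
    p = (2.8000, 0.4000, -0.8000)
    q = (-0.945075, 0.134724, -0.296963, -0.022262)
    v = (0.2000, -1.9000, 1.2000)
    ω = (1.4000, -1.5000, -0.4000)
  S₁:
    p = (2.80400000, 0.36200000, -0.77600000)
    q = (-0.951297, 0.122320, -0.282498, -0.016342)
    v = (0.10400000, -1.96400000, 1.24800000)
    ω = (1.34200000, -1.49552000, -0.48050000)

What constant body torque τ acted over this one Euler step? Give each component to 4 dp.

τ = (-0.1800, 0.0000, -0.1400)

Δω = ω₁−ω₀ = (-0.05800000, 0.00448000, -0.08050000)
gyro term ω₀×Iω₀ = (-0.0060, -0.0112, 0.0210)
I·α + gyro = (-0.1800, 0.0000, -0.1400)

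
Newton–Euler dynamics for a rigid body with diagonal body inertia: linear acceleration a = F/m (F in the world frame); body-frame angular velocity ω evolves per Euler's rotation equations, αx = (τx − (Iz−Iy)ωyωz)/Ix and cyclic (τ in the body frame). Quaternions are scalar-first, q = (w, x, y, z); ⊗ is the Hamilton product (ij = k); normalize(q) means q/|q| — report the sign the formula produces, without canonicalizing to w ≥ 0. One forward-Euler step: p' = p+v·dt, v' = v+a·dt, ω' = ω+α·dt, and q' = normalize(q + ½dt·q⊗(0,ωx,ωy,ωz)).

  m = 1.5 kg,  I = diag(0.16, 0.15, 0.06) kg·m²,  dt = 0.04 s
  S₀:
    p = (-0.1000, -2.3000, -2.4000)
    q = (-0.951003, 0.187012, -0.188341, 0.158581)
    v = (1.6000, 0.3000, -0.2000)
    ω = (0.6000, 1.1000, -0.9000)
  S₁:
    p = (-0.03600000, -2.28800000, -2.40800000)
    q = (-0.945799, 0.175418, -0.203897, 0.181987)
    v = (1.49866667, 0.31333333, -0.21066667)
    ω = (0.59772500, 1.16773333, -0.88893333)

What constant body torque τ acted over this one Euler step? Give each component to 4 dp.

rate change Δω = (-0.00227500, 0.06773333, 0.01106667)
applied torque τ = (0.0800, 0.2000, 0.0100)

τ = (0.0800, 0.2000, 0.0100)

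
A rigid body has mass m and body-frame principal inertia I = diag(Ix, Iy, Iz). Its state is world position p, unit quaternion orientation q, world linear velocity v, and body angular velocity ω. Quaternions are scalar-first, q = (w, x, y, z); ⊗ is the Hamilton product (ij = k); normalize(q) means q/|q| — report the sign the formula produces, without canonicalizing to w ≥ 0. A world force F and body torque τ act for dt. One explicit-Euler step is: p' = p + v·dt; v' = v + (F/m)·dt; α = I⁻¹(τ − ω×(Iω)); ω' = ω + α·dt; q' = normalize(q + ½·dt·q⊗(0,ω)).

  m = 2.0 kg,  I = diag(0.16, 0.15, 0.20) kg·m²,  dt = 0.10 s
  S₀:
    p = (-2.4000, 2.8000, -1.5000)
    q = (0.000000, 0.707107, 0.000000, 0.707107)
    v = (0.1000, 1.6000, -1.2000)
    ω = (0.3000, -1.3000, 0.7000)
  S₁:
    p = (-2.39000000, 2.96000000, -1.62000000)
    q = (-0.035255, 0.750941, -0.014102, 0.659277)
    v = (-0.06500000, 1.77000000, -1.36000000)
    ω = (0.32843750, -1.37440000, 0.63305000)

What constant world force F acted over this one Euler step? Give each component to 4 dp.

F = (-3.3000, 3.4000, -3.2000)

v₁ − v₀ = (-0.16500000, 0.17000000, -0.16000000)
m·(v₁−v₀)/dt = (-3.3000, 3.4000, -3.2000)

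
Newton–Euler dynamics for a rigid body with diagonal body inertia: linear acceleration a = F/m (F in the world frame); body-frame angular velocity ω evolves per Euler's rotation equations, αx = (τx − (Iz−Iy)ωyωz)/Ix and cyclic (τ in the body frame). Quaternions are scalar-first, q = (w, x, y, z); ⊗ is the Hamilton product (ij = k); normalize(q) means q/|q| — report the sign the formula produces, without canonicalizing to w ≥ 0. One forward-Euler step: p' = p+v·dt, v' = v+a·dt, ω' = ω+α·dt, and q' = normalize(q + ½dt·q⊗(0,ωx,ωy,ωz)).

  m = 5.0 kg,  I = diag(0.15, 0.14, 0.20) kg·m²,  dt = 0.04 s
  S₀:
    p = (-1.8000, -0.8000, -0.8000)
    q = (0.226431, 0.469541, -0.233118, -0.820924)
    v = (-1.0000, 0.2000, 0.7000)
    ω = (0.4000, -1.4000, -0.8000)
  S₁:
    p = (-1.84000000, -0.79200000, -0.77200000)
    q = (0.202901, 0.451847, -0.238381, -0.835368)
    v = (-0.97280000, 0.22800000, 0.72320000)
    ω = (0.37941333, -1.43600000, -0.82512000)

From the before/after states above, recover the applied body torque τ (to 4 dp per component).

τ = (-0.0100, -0.1100, -0.1200)

ω₁ − ω₀ = (-0.02058667, -0.03600000, -0.02512000)
applied torque τ = (-0.0100, -0.1100, -0.1200)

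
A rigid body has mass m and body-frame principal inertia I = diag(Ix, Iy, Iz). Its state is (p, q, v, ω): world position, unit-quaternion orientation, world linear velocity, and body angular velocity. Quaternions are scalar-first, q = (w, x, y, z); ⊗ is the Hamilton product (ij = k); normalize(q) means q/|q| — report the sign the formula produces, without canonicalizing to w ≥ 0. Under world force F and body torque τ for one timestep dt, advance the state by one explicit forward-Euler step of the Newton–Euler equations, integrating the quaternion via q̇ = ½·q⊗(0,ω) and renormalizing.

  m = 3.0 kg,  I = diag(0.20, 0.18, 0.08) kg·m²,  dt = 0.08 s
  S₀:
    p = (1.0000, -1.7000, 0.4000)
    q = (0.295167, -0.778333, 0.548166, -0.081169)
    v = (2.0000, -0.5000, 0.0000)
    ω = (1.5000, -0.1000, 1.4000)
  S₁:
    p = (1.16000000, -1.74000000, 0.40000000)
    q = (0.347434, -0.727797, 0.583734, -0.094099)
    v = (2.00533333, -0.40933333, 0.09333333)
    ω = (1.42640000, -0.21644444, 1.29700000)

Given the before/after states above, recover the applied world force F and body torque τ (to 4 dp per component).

F = (0.2000, 3.4000, 3.5000)
τ = (-0.1700, -0.0100, -0.1000)

ω₁ − ω₀ = (-0.07360000, -0.11644444, -0.10300000)
ω₀×(Iω₀) = (0.0140, 0.2520, 0.0030)
applied torque τ = (-0.1700, -0.0100, -0.1000)
v₁ − v₀ = (0.00533333, 0.09066667, 0.09333333)
applied force F = (0.2000, 3.4000, 3.5000)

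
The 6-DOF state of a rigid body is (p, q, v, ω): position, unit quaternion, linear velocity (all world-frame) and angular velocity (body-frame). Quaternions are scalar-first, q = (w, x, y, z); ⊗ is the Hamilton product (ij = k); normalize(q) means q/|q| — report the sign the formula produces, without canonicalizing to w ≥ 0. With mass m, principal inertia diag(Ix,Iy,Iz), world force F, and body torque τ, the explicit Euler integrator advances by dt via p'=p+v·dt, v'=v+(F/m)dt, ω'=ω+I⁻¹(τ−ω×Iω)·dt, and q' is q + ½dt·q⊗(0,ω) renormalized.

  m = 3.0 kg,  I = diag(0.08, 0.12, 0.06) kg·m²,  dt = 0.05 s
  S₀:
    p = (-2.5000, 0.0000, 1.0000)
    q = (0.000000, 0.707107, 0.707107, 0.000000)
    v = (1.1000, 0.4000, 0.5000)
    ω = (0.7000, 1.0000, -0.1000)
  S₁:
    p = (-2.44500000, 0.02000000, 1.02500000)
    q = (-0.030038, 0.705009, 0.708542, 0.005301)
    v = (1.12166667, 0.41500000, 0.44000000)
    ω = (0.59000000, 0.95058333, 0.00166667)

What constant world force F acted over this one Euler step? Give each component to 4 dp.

F = (1.3000, 0.9000, -3.6000)

v₁ − v₀ = (0.02166667, 0.01500000, -0.06000000)
F = m·Δv/dt = (1.3000, 0.9000, -3.6000)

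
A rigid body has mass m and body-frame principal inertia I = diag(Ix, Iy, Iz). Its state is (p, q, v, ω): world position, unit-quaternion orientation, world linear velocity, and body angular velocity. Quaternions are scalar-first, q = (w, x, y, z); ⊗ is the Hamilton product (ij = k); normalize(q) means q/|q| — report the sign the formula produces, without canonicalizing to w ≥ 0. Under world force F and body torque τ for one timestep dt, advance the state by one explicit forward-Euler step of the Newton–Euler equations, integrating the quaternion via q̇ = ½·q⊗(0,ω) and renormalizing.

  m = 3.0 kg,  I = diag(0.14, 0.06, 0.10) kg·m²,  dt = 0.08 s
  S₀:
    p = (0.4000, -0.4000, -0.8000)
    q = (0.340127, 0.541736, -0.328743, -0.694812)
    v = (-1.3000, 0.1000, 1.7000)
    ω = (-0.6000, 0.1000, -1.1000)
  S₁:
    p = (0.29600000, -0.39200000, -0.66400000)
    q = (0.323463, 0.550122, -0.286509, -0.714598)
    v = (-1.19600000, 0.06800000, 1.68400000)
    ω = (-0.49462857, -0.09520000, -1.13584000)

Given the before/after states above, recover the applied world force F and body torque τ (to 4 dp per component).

F = (3.9000, -1.2000, -0.6000)
τ = (0.1800, -0.1200, -0.0400)

v₁ − v₀ = (0.10400000, -0.03200000, -0.01600000)
m·(v₁−v₀)/dt = (3.9000, -1.2000, -0.6000)
ω₁ − ω₀ = (0.10537143, -0.19520000, -0.03584000)
precession coupling = (-0.0044, 0.0264, 0.0048)
τ = I·(Δω/dt) + ω₀×(Iω₀) = (0.1800, -0.1200, -0.0400)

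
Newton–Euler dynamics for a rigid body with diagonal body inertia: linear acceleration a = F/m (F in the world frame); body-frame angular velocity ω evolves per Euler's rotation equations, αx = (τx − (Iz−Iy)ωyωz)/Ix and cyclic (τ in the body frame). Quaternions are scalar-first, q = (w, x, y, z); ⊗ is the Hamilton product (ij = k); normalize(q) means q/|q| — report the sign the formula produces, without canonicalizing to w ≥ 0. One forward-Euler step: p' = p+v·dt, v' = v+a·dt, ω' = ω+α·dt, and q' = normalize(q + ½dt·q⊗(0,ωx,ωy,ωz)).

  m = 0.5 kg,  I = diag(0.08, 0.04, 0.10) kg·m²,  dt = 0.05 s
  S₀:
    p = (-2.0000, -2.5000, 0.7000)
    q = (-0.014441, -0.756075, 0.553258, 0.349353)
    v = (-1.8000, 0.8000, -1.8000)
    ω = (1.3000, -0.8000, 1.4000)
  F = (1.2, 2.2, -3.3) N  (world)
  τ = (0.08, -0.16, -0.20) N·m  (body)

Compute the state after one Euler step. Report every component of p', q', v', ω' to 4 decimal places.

linear accel F/m = (2.4000, 4.4000, -6.6000)
p' = p + v·dt = (-2.0900, -2.4600, 0.6100)
v + (F/m)dt = (-1.6800, 1.0200, -2.1300)
ω×(Iω) gyroscopic = (-0.0672, -0.0364, 0.0416)
α = I⁻¹(τ − ω×Iω) = (1.8400, -3.0900, -2.4160)
ω + α·dt = (1.3920, -0.9545, 1.2792)
q⊗(0,ω) = (0.9364097, 1.0352703, 1.5242167, -0.1345928)
q' = normalize(q + ½dt·q⊗(0,ω)) = (0.0090, -0.7292, 0.5906, 0.3455)

p' = (-2.0900, -2.4600, 0.6100)
q' = (0.0090, -0.7292, 0.5906, 0.3455)
v' = (-1.6800, 1.0200, -2.1300)
ω' = (1.3920, -0.9545, 1.2792)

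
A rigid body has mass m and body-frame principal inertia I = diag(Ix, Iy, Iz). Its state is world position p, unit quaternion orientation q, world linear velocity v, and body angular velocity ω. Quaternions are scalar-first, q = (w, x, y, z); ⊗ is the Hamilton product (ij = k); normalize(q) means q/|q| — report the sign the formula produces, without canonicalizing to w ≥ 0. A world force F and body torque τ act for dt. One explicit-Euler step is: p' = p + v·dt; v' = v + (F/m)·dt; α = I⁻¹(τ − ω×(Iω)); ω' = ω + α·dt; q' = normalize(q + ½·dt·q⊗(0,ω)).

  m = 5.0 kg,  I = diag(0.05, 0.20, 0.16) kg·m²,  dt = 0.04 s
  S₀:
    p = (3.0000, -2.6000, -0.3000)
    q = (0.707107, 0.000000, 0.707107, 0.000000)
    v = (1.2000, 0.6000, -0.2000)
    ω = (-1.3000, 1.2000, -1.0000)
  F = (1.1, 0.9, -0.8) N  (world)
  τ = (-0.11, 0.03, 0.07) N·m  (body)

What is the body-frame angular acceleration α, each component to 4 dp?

precession coupling ω×(Iω) = (0.0480, -0.1430, -0.2340)
α = I⁻¹(τ − ω×Iω) = (-3.1600, 0.8650, 1.9000)

α = (-3.1600, 0.8650, 1.9000)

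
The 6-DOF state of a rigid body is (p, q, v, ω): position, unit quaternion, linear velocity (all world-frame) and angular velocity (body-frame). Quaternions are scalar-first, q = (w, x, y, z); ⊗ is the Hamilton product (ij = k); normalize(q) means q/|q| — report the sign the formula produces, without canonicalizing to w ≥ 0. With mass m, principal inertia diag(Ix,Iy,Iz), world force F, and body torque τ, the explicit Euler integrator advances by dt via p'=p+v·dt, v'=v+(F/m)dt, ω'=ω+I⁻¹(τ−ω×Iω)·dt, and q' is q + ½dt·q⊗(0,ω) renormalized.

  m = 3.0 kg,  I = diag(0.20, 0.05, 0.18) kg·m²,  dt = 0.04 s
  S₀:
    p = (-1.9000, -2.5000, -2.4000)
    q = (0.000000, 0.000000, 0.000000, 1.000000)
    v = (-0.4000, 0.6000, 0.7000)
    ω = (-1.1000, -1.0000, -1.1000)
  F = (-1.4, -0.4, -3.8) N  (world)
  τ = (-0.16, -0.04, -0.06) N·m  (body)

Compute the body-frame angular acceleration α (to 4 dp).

precession coupling ω×(Iω) = (0.1430, 0.0242, -0.1650)
α = I⁻¹(τ − ω×Iω) = (-1.5150, -1.2840, 0.5833)

α = (-1.5150, -1.2840, 0.5833)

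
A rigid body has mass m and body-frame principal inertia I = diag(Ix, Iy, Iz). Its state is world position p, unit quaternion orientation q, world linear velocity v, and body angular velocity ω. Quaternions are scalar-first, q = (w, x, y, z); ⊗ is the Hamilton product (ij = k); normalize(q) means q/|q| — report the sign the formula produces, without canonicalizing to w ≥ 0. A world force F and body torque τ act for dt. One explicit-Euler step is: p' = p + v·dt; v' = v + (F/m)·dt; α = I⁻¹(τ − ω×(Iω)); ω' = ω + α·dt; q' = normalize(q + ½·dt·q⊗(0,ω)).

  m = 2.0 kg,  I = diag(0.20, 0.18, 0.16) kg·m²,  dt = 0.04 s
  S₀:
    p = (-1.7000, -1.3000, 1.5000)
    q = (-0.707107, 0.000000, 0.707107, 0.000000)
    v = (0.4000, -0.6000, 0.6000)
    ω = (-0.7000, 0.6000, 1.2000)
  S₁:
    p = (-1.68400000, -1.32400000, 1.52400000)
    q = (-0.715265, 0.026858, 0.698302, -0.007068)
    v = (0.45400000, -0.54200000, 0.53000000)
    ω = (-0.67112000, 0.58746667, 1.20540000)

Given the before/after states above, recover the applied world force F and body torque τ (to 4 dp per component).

Δv = v₁−v₀ = (0.05400000, 0.05800000, -0.07000000)
F = m·Δv/dt = (2.7000, 2.9000, -3.5000)
Δω = ω₁−ω₀ = (0.02888000, -0.01253333, 0.00540000)
precession coupling = (-0.0144, -0.0336, 0.0084)
τ = I·(Δω/dt) + ω₀×(Iω₀) = (0.1300, -0.0900, 0.0300)

F = (2.7000, 2.9000, -3.5000)
τ = (0.1300, -0.0900, 0.0300)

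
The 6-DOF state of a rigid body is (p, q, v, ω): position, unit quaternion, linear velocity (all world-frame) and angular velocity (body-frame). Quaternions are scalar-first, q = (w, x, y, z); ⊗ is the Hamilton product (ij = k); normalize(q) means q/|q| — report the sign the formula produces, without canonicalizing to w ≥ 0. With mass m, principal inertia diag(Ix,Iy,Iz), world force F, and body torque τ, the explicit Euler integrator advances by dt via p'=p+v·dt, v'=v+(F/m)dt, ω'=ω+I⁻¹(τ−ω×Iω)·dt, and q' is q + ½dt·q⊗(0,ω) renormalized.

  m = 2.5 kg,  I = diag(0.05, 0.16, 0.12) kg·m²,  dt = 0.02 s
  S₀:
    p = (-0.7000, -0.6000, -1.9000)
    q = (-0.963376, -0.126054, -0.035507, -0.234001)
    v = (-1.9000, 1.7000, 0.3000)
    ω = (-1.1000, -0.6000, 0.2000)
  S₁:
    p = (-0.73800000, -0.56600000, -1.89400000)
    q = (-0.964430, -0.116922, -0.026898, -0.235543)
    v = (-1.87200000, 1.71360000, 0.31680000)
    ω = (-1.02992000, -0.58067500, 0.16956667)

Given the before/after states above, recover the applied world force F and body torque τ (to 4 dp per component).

F = (3.5000, 1.7000, 2.1000)
τ = (0.1800, 0.1700, -0.1100)

velocity change Δv = (0.02800000, 0.01360000, 0.01680000)
F = m·Δv/dt = (3.5000, 1.7000, 2.1000)
Δω = ω₁−ω₀ = (0.07008000, 0.01932500, -0.03043333)
precession coupling = (0.0048, 0.0154, 0.0726)
τ = I·(Δω/dt) + ω₀×(Iω₀) = (0.1800, 0.1700, -0.1100)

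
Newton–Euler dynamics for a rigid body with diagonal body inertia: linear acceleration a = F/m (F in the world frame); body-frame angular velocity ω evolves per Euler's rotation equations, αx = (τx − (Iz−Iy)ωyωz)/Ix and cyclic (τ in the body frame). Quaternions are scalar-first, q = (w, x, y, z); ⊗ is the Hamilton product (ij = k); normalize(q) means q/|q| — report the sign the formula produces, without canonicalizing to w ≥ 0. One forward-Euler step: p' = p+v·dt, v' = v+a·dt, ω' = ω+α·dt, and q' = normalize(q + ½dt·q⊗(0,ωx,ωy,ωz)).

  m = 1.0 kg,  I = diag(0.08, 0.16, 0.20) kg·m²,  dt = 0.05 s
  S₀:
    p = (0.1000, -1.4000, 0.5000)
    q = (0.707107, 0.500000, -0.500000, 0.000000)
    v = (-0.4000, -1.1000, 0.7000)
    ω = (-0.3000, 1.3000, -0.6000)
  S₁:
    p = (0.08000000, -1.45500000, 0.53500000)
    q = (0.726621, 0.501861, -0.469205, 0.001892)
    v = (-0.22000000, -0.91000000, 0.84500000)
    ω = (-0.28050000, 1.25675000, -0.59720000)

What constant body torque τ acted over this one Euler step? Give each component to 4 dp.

ω₁ − ω₀ = (0.01950000, -0.04325000, 0.00280000)
applied torque τ = (0.0000, -0.1600, -0.0200)

τ = (0.0000, -0.1600, -0.0200)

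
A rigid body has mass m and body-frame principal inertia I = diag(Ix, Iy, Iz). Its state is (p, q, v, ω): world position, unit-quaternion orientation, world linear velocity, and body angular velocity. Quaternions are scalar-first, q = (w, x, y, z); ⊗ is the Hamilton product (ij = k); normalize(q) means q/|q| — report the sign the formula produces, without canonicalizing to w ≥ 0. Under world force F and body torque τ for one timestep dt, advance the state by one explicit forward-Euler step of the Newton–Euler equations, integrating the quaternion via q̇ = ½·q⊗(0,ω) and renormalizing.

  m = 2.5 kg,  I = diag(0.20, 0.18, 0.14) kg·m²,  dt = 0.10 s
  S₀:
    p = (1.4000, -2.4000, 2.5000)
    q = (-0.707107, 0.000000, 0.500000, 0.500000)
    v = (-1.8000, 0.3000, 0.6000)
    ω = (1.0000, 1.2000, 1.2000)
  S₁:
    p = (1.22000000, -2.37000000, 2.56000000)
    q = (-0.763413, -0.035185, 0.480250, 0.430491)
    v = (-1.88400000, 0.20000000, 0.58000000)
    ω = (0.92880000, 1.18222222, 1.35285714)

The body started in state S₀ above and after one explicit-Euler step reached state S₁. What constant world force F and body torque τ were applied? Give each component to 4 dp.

F = (-2.1000, -2.5000, -0.5000)
τ = (-0.2000, 0.0400, 0.1900)

v₁ − v₀ = (-0.08400000, -0.10000000, -0.02000000)
F = m·Δv/dt = (-2.1000, -2.5000, -0.5000)
Δω = ω₁−ω₀ = (-0.07120000, -0.01777778, 0.15285714)
I·α + gyro = (-0.2000, 0.0400, 0.1900)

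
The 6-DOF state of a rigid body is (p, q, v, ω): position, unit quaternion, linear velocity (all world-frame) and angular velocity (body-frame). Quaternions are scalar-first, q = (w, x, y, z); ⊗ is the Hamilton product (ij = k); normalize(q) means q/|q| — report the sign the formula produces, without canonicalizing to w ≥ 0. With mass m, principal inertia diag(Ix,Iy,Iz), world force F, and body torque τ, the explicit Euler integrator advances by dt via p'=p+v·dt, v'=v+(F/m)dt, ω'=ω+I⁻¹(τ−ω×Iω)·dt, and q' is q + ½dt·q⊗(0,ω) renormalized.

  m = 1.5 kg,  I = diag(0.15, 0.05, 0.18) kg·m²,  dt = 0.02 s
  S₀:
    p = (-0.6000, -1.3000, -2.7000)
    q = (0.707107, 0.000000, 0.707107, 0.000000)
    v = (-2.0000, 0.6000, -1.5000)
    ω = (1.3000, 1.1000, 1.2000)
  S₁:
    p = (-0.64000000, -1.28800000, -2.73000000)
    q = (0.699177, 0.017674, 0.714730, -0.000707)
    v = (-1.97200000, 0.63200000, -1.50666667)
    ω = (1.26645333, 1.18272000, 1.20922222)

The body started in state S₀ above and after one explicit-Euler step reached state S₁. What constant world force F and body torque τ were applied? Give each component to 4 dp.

F = (2.1000, 2.4000, -0.5000)
τ = (-0.0800, 0.1600, -0.0600)

velocity change Δv = (0.02800000, 0.03200000, -0.00666667)
F = m·Δv/dt = (2.1000, 2.4000, -0.5000)
rate change Δω = (-0.03354667, 0.08272000, 0.00922222)
applied torque τ = (-0.0800, 0.1600, -0.0600)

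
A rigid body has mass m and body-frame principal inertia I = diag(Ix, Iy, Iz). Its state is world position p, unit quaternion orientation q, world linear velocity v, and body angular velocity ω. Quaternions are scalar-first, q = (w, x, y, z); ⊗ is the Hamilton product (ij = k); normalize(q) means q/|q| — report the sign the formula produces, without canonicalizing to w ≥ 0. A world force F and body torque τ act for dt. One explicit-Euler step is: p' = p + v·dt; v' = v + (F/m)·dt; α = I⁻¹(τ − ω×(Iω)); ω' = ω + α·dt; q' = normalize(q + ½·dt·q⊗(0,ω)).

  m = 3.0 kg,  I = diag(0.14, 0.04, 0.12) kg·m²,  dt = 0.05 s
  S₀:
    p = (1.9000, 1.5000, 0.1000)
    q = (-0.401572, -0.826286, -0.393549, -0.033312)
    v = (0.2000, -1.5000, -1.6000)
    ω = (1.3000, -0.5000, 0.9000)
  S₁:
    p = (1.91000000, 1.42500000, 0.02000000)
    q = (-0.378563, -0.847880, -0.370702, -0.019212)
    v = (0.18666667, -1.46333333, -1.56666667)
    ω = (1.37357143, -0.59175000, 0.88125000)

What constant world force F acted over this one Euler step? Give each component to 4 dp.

velocity change Δv = (-0.01333333, 0.03666667, 0.03333333)
applied force F = (-0.8000, 2.2000, 2.0000)

F = (-0.8000, 2.2000, 2.0000)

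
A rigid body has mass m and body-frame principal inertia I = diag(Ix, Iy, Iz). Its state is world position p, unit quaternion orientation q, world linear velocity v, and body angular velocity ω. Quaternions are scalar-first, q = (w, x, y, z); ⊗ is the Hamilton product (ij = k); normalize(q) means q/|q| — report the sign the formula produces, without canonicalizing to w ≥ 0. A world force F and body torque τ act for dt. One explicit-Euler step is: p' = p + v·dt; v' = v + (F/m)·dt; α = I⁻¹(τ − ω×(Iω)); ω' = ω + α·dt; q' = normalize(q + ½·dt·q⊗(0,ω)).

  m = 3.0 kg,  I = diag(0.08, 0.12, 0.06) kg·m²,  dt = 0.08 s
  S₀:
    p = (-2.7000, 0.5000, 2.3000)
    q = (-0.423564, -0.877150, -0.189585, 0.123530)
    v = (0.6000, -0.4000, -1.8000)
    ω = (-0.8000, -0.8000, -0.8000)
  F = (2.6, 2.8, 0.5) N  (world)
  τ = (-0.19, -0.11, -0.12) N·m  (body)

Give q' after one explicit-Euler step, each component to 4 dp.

q' = (-0.4531, -0.8523, -0.2077, 0.1588)

q⊗(0,ω) = (-0.7545640, 0.5893432, -0.4616928, 0.8889032)
q' = normalize(q + ½dt·q⊗(0,ω)) = (-0.4531, -0.8523, -0.2077, 0.1588)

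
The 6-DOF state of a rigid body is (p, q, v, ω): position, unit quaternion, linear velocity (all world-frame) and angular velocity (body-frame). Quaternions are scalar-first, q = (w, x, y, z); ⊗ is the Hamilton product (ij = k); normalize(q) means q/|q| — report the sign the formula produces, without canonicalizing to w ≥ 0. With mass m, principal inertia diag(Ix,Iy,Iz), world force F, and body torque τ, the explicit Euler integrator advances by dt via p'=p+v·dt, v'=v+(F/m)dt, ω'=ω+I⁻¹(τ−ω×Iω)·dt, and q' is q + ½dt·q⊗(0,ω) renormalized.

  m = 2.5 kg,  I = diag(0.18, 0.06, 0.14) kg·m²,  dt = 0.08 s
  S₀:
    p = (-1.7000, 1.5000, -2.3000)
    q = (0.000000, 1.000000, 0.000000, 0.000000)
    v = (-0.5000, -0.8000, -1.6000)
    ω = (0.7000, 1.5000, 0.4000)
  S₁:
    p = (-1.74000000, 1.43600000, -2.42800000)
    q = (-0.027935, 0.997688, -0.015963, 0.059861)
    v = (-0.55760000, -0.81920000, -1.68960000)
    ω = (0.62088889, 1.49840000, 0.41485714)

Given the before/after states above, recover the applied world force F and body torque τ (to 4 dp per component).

Δv = v₁−v₀ = (-0.05760000, -0.01920000, -0.08960000)
F = m·Δv/dt = (-1.8000, -0.6000, -2.8000)
Δω = ω₁−ω₀ = (-0.07911111, -0.00160000, 0.01485714)
I·α + gyro = (-0.1300, 0.0100, -0.1000)

F = (-1.8000, -0.6000, -2.8000)
τ = (-0.1300, 0.0100, -0.1000)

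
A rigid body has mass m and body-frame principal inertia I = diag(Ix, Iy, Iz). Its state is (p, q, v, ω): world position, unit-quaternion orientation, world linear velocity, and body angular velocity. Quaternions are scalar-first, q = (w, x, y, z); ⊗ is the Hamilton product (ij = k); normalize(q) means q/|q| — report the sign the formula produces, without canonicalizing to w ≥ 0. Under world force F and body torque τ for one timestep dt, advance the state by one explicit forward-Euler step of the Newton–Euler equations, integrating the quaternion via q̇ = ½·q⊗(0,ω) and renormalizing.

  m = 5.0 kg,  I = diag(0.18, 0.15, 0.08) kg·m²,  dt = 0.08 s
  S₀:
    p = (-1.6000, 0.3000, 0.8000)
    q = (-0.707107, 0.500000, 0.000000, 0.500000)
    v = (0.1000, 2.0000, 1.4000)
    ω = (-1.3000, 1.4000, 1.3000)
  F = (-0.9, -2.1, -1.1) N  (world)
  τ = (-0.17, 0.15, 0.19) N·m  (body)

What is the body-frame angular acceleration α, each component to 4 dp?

gyro term ω×Iω = (-0.1274, -0.1690, 0.0546)
α = I⁻¹(τ − ω×Iω) = (-0.2367, 2.1267, 1.6925)

α = (-0.2367, 2.1267, 1.6925)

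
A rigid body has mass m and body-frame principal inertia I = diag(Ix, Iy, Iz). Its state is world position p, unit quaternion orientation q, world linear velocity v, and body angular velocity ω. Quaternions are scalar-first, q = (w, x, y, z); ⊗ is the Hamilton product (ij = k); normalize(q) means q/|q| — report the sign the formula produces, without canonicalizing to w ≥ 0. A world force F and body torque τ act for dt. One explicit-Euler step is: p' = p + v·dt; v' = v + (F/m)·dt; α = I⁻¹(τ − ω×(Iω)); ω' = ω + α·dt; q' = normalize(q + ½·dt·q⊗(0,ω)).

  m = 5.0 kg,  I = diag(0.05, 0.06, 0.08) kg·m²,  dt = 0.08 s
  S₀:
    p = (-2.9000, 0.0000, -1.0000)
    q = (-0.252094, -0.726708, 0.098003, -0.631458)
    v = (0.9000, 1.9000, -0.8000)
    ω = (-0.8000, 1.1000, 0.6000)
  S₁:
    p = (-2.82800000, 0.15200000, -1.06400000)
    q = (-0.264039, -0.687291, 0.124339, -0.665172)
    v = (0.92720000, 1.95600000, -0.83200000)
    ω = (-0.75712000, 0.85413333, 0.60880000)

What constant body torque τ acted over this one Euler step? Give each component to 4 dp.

rate change Δω = (0.04288000, -0.24586667, 0.00880000)
applied torque τ = (0.0400, -0.1700, 0.0000)

τ = (0.0400, -0.1700, 0.0000)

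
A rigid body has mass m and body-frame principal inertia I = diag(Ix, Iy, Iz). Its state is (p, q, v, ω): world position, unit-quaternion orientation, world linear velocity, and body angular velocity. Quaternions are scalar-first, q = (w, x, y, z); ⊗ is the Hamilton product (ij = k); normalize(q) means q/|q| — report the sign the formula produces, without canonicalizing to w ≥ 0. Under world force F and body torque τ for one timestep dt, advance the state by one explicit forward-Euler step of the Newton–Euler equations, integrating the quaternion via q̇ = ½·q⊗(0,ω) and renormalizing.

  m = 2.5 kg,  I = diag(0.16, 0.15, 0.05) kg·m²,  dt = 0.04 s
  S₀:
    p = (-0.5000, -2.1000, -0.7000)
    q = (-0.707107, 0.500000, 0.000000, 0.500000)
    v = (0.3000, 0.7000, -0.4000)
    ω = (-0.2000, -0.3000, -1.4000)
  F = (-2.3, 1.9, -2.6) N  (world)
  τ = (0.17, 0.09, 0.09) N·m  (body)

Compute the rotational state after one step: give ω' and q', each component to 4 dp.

precession coupling ω×(Iω) = (-0.0420, 0.0308, -0.0006)
angular accel α = (1.3250, 0.3947, 1.8120)
ω + α·dt = (-0.1470, -0.2842, -1.3275)
2q̇ = q⊗(0,ω) = (0.8000000, 0.2914214, 0.8121321, 0.8399498)
q + ½dt·q⊗(0,ω), renormalized = (-0.6908, 0.5056, 0.0162, 0.5166)

ω' = (-0.1470, -0.2842, -1.3275)
q' = (-0.6908, 0.5056, 0.0162, 0.5166)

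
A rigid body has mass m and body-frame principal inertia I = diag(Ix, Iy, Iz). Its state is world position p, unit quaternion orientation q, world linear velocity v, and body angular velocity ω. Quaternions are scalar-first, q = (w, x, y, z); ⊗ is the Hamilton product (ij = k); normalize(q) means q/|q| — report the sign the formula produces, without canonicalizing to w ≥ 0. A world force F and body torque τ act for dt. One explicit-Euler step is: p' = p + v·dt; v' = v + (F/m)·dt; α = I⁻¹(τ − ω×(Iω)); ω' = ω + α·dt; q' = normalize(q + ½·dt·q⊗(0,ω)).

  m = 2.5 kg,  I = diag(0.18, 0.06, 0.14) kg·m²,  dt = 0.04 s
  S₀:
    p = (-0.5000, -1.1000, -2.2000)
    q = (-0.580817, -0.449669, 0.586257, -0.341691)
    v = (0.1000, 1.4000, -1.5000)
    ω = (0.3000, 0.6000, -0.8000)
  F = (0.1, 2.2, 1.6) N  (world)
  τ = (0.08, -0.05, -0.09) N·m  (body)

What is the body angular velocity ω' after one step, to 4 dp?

ω' = (0.3263, 0.5731, -0.8195)

ω×(Iω) gyroscopic = (-0.0384, -0.0096, -0.0216)
angular accel α = (0.6578, -0.6733, -0.4886)
ω + α·dt = (0.3263, 0.5731, -0.8195)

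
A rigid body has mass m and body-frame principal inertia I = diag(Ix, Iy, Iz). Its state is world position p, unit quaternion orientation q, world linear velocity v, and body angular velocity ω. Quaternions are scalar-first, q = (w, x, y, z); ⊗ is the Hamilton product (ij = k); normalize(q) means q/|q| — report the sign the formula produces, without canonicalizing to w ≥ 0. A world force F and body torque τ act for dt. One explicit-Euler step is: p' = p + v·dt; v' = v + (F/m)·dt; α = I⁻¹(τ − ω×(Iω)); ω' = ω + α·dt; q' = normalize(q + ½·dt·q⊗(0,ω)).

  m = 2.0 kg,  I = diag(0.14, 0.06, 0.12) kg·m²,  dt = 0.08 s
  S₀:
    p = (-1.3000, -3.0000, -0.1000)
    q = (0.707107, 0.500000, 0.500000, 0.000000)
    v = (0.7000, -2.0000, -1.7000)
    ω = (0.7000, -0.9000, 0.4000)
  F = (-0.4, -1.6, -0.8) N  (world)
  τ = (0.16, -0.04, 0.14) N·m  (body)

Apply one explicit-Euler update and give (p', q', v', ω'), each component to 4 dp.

a = F/m = (-0.2000, -0.8000, -0.4000)
p' = p + v·dt = (-1.2440, -3.1600, -0.2360)
v' = v + a·dt = (0.6840, -2.0640, -1.7320)
gyro term ω×Iω = (-0.0216, 0.0056, 0.0504)
(τ − ω×Iω)/I = (1.2971, -0.7600, 0.7467)
new body rate ω' = (0.8038, -0.9608, 0.4597)
Hamilton product q⊗(0,ω) = (0.1000000, 0.6949749, -0.8363963, -0.5171572)
q + ½dt·q⊗(0,ω), renormalized = (0.7103, 0.5272, 0.4660, -0.0207)

p' = (-1.2440, -3.1600, -0.2360)
q' = (0.7103, 0.5272, 0.4660, -0.0207)
v' = (0.6840, -2.0640, -1.7320)
ω' = (0.8038, -0.9608, 0.4597)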